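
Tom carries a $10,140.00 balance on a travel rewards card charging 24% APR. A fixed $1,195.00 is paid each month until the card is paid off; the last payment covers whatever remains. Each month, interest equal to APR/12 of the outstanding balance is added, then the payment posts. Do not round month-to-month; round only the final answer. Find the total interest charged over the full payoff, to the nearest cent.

$1,085.69

Monthly rate r = 24%/12 = 2% = 0.02.
Payoff takes n = ⌈−ln(1 − rB₀/P)/ln(1+r)⌉ = ⌈9.392⌉ = 10 payments; the last is $470.69.
Total paid = 9·$1,195.00 + $470.69 = $11,225.69.
Total interest = total paid − principal = $11,225.69 − $10,140.00 = $1,085.69.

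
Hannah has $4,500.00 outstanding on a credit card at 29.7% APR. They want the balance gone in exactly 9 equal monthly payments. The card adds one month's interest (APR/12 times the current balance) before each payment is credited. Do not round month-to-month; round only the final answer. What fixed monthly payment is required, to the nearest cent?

Monthly rate r = 29.7%/12 = 2.475% = 0.02475.
Level-payment amortization: P = B₀·r / (1 − (1+r)^(−n)) = 4500.00·0.02475 / (1 − 1.02475^(−9)).
Denominator 1 − (1+r)^(−9) = 0.197511796.
P = 111.375 / 0.197511796 ≈ 563.89.

$563.89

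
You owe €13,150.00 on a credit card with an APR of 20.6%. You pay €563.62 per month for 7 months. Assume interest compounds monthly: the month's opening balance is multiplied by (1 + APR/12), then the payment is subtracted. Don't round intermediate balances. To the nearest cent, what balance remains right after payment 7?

€10,659.50

Monthly rate r = 20.6%/12 = 1.71667% = 0.0171667.
Each month: B ← B·(1+r) − €563.62.
Month 1: interest €225.74; balance after payment €12,812.12.
Month 2: interest €219.94; balance after payment €12,468.44.
Month 3: interest €214.04; balance after payment €12,118.86.
Month 4: interest €208.04; balance after payment €11,763.29.
Month 5: interest €201.94; balance after payment €11,401.60.
Month 6: interest €195.73; balance after payment €11,033.71.
Month 7: interest €189.41; balance after payment €10,659.50.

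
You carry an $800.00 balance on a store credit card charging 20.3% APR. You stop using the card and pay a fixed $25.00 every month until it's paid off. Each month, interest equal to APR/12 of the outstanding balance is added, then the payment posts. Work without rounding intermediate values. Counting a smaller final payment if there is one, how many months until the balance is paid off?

47 months

Monthly rate r = 20.3%/12 = 1.69167% = 0.0169167.
Recurrence: B ← B·(1+r) − $25.00.
Month 1: interest $13.53; balance after payment $788.53.
Month 2: interest $13.34; balance after payment $776.87.
Closed form: n = −ln(1 − rB₀/P)/ln(1+r) = −ln(0.45867)/ln(1.01692) ≈ 46.463, so the balance reaches zero during payment 47.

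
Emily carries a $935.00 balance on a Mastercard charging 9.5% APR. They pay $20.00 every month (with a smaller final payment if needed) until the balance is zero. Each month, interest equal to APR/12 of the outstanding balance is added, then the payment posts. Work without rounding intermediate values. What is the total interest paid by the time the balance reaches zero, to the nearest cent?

Monthly rate r = 9.5%/12 = 0.791667% = 0.00791667.
Payoff takes n = ⌈−ln(1 − rB₀/P)/ln(1+r)⌉ = ⌈58.614⌉ = 59 payments; the last is $12.30.
Total paid = 58·$20.00 + $12.30 = $1,172.30.
Total interest = total paid − principal = $1,172.30 − $935.00 = $237.30.

$237.30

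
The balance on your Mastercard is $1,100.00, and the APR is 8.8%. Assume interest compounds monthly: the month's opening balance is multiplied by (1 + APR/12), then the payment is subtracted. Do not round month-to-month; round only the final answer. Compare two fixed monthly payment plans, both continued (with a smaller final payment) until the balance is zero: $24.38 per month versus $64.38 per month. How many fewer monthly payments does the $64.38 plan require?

Monthly rate r = 8.8%/12 = 0.733333% = 0.00733333.
At $24.38/mo: n = ⌈−ln(1 − rB₀/P)/ln(1+r)⌉ = 55 payments (last $24.11); total interest = total paid − $1,100.00 = $240.63.
At $64.38/mo: 19 payments (last $20.79); total interest $79.63.
Payments saved = 55 − 19 = 36.

36 fewer payments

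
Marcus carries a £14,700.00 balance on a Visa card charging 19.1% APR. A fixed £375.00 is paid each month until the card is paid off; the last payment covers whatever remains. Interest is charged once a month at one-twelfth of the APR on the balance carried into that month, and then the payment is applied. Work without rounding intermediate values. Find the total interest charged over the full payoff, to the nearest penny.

Monthly rate r = 19.1%/12 = 1.59167% = 0.0159167.
Payoff takes n = ⌈−ln(1 − rB₀/P)/ln(1+r)⌉ = ⌈61.932⌉ = 62 payments; the last is £349.70.
Total paid = 61·£375.00 + £349.70 = £23,224.70.
Total interest = total paid − principal = £23,224.70 − £14,700.00 = £8,524.70.

£8,524.70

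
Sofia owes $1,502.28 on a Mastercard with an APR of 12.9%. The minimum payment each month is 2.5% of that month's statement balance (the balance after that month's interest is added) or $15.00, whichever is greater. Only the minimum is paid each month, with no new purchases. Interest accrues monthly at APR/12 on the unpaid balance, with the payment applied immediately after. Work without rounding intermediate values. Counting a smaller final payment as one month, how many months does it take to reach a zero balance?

116 months

Monthly rate r = 12.9%/12 = 1.075% = 0.01075.
While 2.5% of the post-interest balance exceeds $15.00, each month B ← (B·(1+r))·(1 − 0.025), i.e. B shrinks by the factor (1+r)·0.975 = 0.98548.
This holds for months 1–64. Entering month 65 the balance is $589.18; 2.5% of the post-interest balance is now below $15.00, so the flat $15.00 minimum applies from here.
From month 65 a fixed $15.00 at rate r clears $589.18 in 52 more payments. Total: 64 + 52 = 116 months.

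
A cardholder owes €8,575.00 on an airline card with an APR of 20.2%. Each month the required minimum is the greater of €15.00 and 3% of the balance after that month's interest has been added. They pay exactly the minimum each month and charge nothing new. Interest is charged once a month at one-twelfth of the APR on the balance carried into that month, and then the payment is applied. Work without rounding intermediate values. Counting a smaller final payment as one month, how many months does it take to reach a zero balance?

Monthly rate r = 20.2%/12 = 1.68333% = 0.0168333.
While 3% of the post-interest balance exceeds €15.00, each month B ← (B·(1+r))·(1 − 0.03), i.e. B shrinks by the factor (1+r)·0.97 = 0.98633.
This holds for months 1–208. Entering month 209 the balance is €489.45; 3% of the post-interest balance is now below €15.00, so the flat €15.00 minimum applies from here.
From month 209 a fixed €15.00 at rate r clears €489.45 in 48 more payments. Total: 208 + 48 = 256 months.

256 months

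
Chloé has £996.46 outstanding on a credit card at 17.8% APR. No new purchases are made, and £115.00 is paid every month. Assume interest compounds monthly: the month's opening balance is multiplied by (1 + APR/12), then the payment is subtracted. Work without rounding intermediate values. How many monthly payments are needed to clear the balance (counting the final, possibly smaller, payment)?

Monthly rate r = 17.8%/12 = 1.48333% = 0.0148333.
Recurrence: B ← B·(1+r) − £115.00.
Month 1: interest £14.78; balance after payment £896.24.
Month 2: interest £13.29; balance after payment £794.54.
Closed form: n = −ln(1 − rB₀/P)/ln(1+r) = −ln(0.87147)/ln(1.01483) ≈ 9.343, so the balance reaches zero during payment 10.

10 payments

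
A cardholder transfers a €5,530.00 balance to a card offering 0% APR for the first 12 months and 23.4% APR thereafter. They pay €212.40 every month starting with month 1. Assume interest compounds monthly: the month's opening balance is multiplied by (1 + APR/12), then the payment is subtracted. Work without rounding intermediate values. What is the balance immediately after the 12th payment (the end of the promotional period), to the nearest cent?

Promo months 1–12 at r₀ = 0%/12 = 0; months 13+ at r₁ = 23.4%/12 = 0.0195.
After month 12 (no interest yet): B = €5,530.00 − 12·€212.40 = €2,981.20.

€2,981.20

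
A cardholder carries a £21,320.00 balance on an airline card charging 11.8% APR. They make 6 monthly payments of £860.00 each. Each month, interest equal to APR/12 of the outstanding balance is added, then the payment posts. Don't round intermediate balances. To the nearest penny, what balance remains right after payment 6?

£17,320.69

Monthly rate r = 11.8%/12 = 0.983333% = 0.00983333.
Each month: B ← B·(1+r) − £860.00.
Month 1: interest £209.65; balance after payment £20,669.65.
Month 2: interest £203.25; balance after payment £20,012.90.
Month 3: interest £196.79; balance after payment £19,349.69.
Month 4: interest £190.27; balance after payment £18,679.96.
Month 5: interest £183.69; balance after payment £18,003.65.
Month 6: interest £177.04; balance after payment £17,320.69.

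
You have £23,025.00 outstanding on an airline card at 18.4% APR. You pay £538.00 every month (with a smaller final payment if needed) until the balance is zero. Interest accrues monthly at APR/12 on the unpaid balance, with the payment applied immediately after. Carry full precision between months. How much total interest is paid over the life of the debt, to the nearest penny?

£14,726.99

Monthly rate r = 18.4%/12 = 1.53333% = 0.0153333.
Payoff takes n = ⌈−ln(1 − rB₀/P)/ln(1+r)⌉ = ⌈70.170⌉ = 71 payments; the last is £91.99.
Total paid = 70·£538.00 + £91.99 = £37,751.99.
Total interest = total paid − principal = £37,751.99 − £23,025.00 = £14,726.99.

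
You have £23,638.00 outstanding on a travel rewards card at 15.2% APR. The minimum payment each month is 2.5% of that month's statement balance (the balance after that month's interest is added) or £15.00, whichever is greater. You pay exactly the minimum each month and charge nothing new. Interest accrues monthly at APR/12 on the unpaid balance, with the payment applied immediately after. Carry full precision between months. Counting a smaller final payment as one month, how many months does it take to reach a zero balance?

Monthly rate r = 15.2%/12 = 1.26667% = 0.0126667.
While 2.5% of the post-interest balance exceeds £15.00, each month B ← (B·(1+r))·(1 − 0.025), i.e. B shrinks by the factor (1+r)·0.975 = 0.98735.
This holds for months 1–290. Entering month 291 the balance is £589.17; 2.5% of the post-interest balance is now below £15.00, so the flat £15.00 minimum applies from here.
From month 291 a fixed £15.00 at rate r clears £589.17 in 55 more payments. Total: 290 + 55 = 345 months.

345 months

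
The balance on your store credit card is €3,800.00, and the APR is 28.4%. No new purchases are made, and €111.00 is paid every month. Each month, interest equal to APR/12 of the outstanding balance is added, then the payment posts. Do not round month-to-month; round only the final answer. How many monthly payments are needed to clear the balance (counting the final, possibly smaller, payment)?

Monthly rate r = 28.4%/12 = 2.36667% = 0.0236667.
Recurrence: B ← B·(1+r) − €111.00.
Month 1: interest €89.93; balance after payment €3,778.93.
Month 2: interest €89.43; balance after payment €3,757.37.
Closed form: n = −ln(1 − rB₀/P)/ln(1+r) = −ln(0.18979)/ln(1.02367) ≈ 71.046, so the balance reaches zero during payment 72.

72 payments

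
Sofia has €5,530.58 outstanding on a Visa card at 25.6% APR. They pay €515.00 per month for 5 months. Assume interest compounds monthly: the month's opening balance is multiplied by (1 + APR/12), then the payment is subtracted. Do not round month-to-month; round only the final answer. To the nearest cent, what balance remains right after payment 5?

Monthly rate r = 25.6%/12 = 2.13333% = 0.0213333.
Each month: B ← B·(1+r) − €515.00.
Month 1: interest €117.99; balance after payment €5,133.57.
Month 2: interest €109.52; balance after payment €4,728.08.
Month 3: interest €100.87; balance after payment €4,313.95.
Month 4: interest €92.03; balance after payment €3,890.98.
Month 5: interest €83.01; balance after payment €3,458.99.

€3,458.99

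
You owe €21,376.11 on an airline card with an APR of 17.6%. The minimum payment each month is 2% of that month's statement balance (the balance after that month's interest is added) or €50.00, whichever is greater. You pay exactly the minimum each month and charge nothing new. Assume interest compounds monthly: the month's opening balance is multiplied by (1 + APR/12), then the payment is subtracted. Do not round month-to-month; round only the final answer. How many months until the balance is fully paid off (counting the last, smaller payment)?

Monthly rate r = 17.6%/12 = 1.46667% = 0.0146667.
While 2% of the post-interest balance exceeds €50.00, each month B ← (B·(1+r))·(1 − 0.02), i.e. B shrinks by the factor (1+r)·0.98 = 0.99437.
This holds for months 1–383. Entering month 384 the balance is €2,462.49; 2% of the post-interest balance is now below €50.00, so the flat €50.00 minimum applies from here.
From month 384 a fixed €50.00 at rate r clears €2,462.49 in 89 more payments. Total: 383 + 89 = 472 months.

472 months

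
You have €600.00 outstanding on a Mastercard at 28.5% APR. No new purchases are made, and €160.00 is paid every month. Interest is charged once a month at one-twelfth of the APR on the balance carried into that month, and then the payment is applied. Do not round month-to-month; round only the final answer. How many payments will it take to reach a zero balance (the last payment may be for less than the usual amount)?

Monthly rate r = 28.5%/12 = 2.375% = 0.02375.
Recurrence: B ← B·(1+r) − €160.00.
Month 1: interest €14.25; balance after payment €454.25.
Month 2: interest €10.79; balance after payment €305.04.
Month 3: interest €7.24; balance after payment €152.28.
Month 4: interest €3.62; balance after payment €0.00.

4 payments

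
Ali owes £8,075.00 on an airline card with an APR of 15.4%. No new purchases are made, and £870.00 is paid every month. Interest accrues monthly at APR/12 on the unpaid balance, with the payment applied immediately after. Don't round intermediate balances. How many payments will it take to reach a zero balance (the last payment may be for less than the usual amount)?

10 months

Monthly rate r = 15.4%/12 = 1.28333% = 0.0128333.
Recurrence: B ← B·(1+r) − £870.00.
Month 1: interest £103.63; balance after payment £7,308.63.
Month 2: interest £93.79; balance after payment £6,532.42.
Closed form: n = −ln(1 − rB₀/P)/ln(1+r) = −ln(0.88089)/ln(1.01283) ≈ 9.946, so the balance reaches zero during payment 10.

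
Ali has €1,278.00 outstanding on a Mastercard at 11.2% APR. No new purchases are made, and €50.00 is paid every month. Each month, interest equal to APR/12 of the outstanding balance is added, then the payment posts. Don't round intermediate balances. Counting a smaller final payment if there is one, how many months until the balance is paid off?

30 payments

Monthly rate r = 11.2%/12 = 0.933333% = 0.00933333.
Recurrence: B ← B·(1+r) − €50.00.
Month 1: interest €11.93; balance after payment €1,239.93.
Month 2: interest €11.57; balance after payment €1,201.50.
Closed form: n = −ln(1 − rB₀/P)/ln(1+r) = −ln(0.76144)/ln(1.00933) ≈ 29.337, so the balance reaches zero during payment 30.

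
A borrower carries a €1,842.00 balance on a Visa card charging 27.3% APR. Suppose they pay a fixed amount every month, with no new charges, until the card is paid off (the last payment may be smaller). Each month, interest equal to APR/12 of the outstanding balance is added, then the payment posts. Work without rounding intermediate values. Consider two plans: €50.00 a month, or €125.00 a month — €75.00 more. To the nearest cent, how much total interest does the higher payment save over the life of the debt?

Monthly rate r = 27.3%/12 = 2.275% = 0.02275.
At €50.00/mo: n = ⌈−ln(1 − rB₀/P)/ln(1+r)⌉ = 81 payments (last €47.22); total interest = total paid − €1,842.00 = €2,205.22.
At €125.00/mo: 19 payments (last €19.21); total interest €427.21.
Interest saved = €2,205.22 − €427.21 = €1,778.01.

€1,778.01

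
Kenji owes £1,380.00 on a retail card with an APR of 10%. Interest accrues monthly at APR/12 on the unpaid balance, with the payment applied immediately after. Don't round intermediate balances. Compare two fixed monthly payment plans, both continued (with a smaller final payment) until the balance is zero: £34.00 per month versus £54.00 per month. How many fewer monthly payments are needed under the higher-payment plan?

21 fewer payments

Monthly rate r = 10%/12 = 0.833333% = 0.00833333.
At £34.00/mo: n = ⌈−ln(1 − rB₀/P)/ln(1+r)⌉ = 50 payments (last £25.44); total interest = total paid − £1,380.00 = £311.44.
At £54.00/mo: 29 payments (last £46.31); total interest £178.31.
Payments saved = 50 − 29 = 21.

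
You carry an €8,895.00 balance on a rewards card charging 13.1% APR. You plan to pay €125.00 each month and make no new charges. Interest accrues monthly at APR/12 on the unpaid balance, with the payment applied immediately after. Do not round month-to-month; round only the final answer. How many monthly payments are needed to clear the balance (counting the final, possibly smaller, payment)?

Monthly rate r = 13.1%/12 = 1.09167% = 0.0109167.
Recurrence: B ← B·(1+r) − €125.00.
Month 1: interest €97.10; balance after payment €8,867.10.
Month 2: interest €96.80; balance after payment €8,838.90.
Closed form: n = −ln(1 − rB₀/P)/ln(1+r) = −ln(0.22317)/ln(1.01092) ≈ 138.137, so the balance reaches zero during payment 139.

139 months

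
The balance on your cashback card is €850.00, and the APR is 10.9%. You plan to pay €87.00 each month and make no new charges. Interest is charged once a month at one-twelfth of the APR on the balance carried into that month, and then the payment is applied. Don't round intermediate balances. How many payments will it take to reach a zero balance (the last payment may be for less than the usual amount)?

Monthly rate r = 10.9%/12 = 0.908333% = 0.00908333.
Recurrence: B ← B·(1+r) − €87.00.
Month 1: interest €7.72; balance after payment €770.72.
Month 2: interest €7.00; balance after payment €690.72.
Closed form: n = −ln(1 − rB₀/P)/ln(1+r) = −ln(0.91125)/ln(1.00908) ≈ 10.278, so the balance reaches zero during payment 11.

11 payments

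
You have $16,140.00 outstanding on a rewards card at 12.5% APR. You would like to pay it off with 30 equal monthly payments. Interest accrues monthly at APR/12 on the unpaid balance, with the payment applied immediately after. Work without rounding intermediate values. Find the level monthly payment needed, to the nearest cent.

$629.21

Monthly rate r = 12.5%/12 = 1.04167% = 0.0104167.
Level-payment amortization: P = B₀·r / (1 − (1+r)^(−n)) = 16140.00·0.0104167 / (1 − 1.01042^(−30)).
Denominator 1 − (1+r)^(−30) = 0.267200839.
P = 168.125 / 0.267200839 ≈ 629.21.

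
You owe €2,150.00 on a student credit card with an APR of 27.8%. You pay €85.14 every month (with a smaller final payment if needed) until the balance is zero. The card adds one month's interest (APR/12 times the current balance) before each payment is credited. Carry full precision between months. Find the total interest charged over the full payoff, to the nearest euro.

€1,120

Monthly rate r = 27.8%/12 = 2.31667% = 0.0231667.
Payoff takes n = ⌈−ln(1 − rB₀/P)/ln(1+r)⌉ = ⌈38.403⌉ = 39 payments; the last is €34.53.
Total paid = 38·€85.14 + €34.53 = €3,269.85.
Total interest = total paid − principal = €3,269.85 − €2,150.00 = €1,119.85.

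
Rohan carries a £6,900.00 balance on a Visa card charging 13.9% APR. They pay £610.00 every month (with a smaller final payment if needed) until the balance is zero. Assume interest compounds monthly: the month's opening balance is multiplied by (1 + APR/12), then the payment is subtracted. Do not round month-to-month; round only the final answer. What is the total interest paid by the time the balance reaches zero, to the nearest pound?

£539

Monthly rate r = 13.9%/12 = 1.15833% = 0.0115833.
Payoff takes n = ⌈−ln(1 − rB₀/P)/ln(1+r)⌉ = ⌈12.194⌉ = 13 payments; the last is £119.16.
Total paid = 12·£610.00 + £119.16 = £7,439.16.
Total interest = total paid − principal = £7,439.16 − £6,900.00 = £539.16.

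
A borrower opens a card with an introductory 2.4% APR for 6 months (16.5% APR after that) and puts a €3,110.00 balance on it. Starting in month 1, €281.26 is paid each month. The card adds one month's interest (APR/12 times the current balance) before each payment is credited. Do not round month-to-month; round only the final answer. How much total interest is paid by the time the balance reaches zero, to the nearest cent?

€93.90

Promo months 1–6 at r₀ = 2.4%/12 = 0.002; months 7+ at r₁ = 16.5%/12 = 0.01375.
After month 6: iterate B ← B·(1+r₀) − €281.26 for 6 months → €1,451.49.
Then at r₁ with €281.26/mo: n₂ = −ln(1 − r₁·B/P)/ln(1+r₁) ≈ 5.39 → 6 more payments.
Total paid = 11·€281.26 + €110.04 = €3,203.90; interest = €3,203.90 − €3,110.00 = €93.90.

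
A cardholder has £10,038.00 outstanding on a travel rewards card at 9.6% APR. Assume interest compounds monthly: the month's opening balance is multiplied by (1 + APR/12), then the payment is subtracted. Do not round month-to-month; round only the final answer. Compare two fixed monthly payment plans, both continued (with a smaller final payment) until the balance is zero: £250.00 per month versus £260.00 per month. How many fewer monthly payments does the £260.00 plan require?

2 fewer payments

Monthly rate r = 9.6%/12 = 0.8% = 0.008.
At £250.00/mo: n = ⌈−ln(1 − rB₀/P)/ln(1+r)⌉ = 49 payments (last £156.49); total interest = total paid − £10,038.00 = £2,118.49.
At £260.00/mo: 47 payments (last £94.19); total interest £2,016.19.
Payments saved = 49 − 47 = 2.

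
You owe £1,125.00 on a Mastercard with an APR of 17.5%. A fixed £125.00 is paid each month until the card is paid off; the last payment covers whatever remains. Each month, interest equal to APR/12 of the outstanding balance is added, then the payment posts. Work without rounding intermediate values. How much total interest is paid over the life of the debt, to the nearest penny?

£89.95

Monthly rate r = 17.5%/12 = 1.45833% = 0.0145833.
Payoff takes n = ⌈−ln(1 − rB₀/P)/ln(1+r)⌉ = ⌈9.718⌉ = 10 payments; the last is £89.95.
Total paid = 9·£125.00 + £89.95 = £1,214.95.
Total interest = total paid − principal = £1,214.95 − £1,125.00 = £89.95.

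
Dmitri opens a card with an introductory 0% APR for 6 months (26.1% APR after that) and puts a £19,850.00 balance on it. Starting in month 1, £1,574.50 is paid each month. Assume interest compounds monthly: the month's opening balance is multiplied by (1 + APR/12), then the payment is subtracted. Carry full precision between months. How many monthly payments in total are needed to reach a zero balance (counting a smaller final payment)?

Promo months 1–6 at r₀ = 0%/12 = 0; months 7+ at r₁ = 26.1%/12 = 0.02175.
After month 6 (no interest yet): B = £19,850.00 − 6·£1,574.50 = £10,403.00.
Then at r₁ with £1,574.50/mo: n₂ = −ln(1 − r₁·B/P)/ln(1+r₁) ≈ 7.21 → 8 more payments.

14 months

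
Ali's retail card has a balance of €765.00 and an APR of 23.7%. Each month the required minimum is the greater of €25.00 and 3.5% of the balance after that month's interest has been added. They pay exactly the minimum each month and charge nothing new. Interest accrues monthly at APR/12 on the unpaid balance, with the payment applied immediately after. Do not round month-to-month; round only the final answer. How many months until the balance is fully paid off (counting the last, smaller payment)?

47 months

Monthly rate r = 23.7%/12 = 1.975% = 0.01975.
While 3.5% of the post-interest balance exceeds €25.00, each month B ← (B·(1+r))·(1 − 0.035), i.e. B shrinks by the factor (1+r)·0.965 = 0.98406.
This holds for months 1–6. Entering month 7 the balance is €694.68; 3.5% of the post-interest balance is now below €25.00, so the flat €25.00 minimum applies from here.
From month 7 a fixed €25.00 at rate r clears €694.68 in 41 more payments. Total: 6 + 41 = 47 months.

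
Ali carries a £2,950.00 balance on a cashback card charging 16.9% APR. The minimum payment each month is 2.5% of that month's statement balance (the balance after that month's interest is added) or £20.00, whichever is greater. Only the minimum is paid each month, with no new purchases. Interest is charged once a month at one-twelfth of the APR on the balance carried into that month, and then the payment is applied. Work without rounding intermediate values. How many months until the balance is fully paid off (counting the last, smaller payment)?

Monthly rate r = 16.9%/12 = 1.40833% = 0.0140833.
While 2.5% of the post-interest balance exceeds £20.00, each month B ← (B·(1+r))·(1 − 0.025), i.e. B shrinks by the factor (1+r)·0.975 = 0.98873.
This holds for months 1–117. Entering month 118 the balance is £783.39; 2.5% of the post-interest balance is now below £20.00, so the flat £20.00 minimum applies from here.
From month 118 a fixed £20.00 at rate r clears £783.39 in 58 more payments. Total: 117 + 58 = 175 months.

175 months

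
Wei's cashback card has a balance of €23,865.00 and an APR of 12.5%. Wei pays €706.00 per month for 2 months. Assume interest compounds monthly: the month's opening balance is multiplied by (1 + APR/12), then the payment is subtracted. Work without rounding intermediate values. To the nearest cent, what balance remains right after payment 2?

Monthly rate r = 12.5%/12 = 1.04167% = 0.0104167.
Each month: B ← B·(1+r) − €706.00.
Month 1: interest €248.59; balance after payment €23,407.59.
Month 2: interest €243.83; balance after payment €22,945.42.

€22,945.42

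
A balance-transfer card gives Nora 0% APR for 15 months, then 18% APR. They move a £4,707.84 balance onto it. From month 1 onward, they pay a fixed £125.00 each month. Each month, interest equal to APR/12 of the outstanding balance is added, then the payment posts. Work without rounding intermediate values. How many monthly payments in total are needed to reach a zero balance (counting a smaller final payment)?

43 payments

Promo months 1–15 at r₀ = 0%/12 = 0; months 16+ at r₁ = 18%/12 = 0.015.
After month 15 (no interest yet): B = £4,707.84 − 15·£125.00 = £2,832.84.
Then at r₁ with £125.00/mo: n₂ = −ln(1 − r₁·B/P)/ln(1+r₁) ≈ 27.90 → 28 more payments.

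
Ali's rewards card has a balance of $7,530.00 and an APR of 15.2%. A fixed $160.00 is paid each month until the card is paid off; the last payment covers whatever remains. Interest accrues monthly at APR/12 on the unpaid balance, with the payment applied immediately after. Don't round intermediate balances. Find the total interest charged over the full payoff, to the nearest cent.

$3,994.83

Monthly rate r = 15.2%/12 = 1.26667% = 0.0126667.
Payoff takes n = ⌈−ln(1 − rB₀/P)/ln(1+r)⌉ = ⌈72.030⌉ = 73 payments; the last is $4.83.
Total paid = 72·$160.00 + $4.83 = $11,524.83.
Total interest = total paid − principal = $11,524.83 − $7,530.00 = $3,994.83.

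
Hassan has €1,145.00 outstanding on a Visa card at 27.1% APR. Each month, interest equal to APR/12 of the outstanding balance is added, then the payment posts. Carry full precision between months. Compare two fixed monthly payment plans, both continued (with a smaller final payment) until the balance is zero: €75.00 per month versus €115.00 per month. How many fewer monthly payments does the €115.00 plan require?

7 fewer payments

Monthly rate r = 27.1%/12 = 2.25833% = 0.0225833.
At €75.00/mo: n = ⌈−ln(1 − rB₀/P)/ln(1+r)⌉ = 19 payments (last €69.89); total interest = total paid − €1,145.00 = €274.89.
At €115.00/mo: 12 payments (last €46.90); total interest €166.90.
Payments saved = 19 − 12 = 7.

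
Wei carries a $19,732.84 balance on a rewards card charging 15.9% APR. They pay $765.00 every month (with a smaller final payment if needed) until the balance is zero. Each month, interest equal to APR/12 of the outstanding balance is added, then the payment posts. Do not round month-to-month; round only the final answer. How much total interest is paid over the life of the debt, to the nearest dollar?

Monthly rate r = 15.9%/12 = 1.325% = 0.01325.
Payoff takes n = ⌈−ln(1 − rB₀/P)/ln(1+r)⌉ = ⌈31.772⌉ = 32 payments; the last is $591.38.
Total paid = 31·$765.00 + $591.38 = $24,306.38.
Total interest = total paid − principal = $24,306.38 − $19,732.84 = $4,573.54.

$4,574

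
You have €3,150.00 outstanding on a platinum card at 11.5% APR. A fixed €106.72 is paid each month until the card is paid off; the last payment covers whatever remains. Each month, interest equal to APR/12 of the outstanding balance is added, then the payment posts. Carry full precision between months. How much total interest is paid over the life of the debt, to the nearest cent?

€570.42

Monthly rate r = 11.5%/12 = 0.958333% = 0.00958333.
Payoff takes n = ⌈−ln(1 − rB₀/P)/ln(1+r)⌉ = ⌈34.861⌉ = 35 payments; the last is €91.94.
Total paid = 34·€106.72 + €91.94 = €3,720.42.
Total interest = total paid − principal = €3,720.42 − €3,150.00 = €570.42.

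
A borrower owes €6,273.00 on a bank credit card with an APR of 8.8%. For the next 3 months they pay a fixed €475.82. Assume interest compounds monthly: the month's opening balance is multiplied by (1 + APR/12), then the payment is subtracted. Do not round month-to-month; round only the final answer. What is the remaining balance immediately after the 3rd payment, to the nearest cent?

€4,974.07

Monthly rate r = 8.8%/12 = 0.733333% = 0.00733333.
Each month: B ← B·(1+r) − €475.82.
Month 1: interest €46.00; balance after payment €5,843.18.
Month 2: interest €42.85; balance after payment €5,410.21.
Month 3: interest €39.67; balance after payment €4,974.07.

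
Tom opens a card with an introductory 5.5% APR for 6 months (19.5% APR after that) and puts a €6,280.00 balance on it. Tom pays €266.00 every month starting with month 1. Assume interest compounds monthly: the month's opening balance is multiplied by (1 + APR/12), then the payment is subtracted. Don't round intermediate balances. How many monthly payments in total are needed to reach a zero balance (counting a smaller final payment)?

Promo months 1–6 at r₀ = 5.5%/12 = 0.00458333; months 7+ at r₁ = 19.5%/12 = 0.01625.
After month 6: iterate B ← B·(1+r₀) − €266.00 for 6 months → €4,840.29.
Then at r₁ with €266.00/mo: n₂ = −ln(1 − r₁·B/P)/ln(1+r₁) ≈ 21.75 → 22 more payments.

28 months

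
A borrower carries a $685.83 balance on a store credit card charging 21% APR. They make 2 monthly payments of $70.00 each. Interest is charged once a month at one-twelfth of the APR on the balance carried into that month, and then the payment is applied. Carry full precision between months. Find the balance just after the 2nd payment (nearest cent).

Monthly rate r = 21%/12 = 1.75% = 0.0175.
Each month: B ← B·(1+r) − $70.00.
Month 1: interest $12.00; balance after payment $627.83.
Month 2: interest $10.99; balance after payment $568.82.

$568.82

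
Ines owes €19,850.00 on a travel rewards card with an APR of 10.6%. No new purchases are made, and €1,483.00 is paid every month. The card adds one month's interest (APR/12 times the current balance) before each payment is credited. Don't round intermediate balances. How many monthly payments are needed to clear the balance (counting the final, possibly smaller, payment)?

15 payments

Monthly rate r = 10.6%/12 = 0.883333% = 0.00883333.
Recurrence: B ← B·(1+r) − €1,483.00.
Month 1: interest €175.34; balance after payment €18,542.34.
Month 2: interest €163.79; balance after payment €17,223.13.
Closed form: n = −ln(1 − rB₀/P)/ln(1+r) = −ln(0.88177)/ln(1.00883) ≈ 14.308, so the balance reaches zero during payment 15.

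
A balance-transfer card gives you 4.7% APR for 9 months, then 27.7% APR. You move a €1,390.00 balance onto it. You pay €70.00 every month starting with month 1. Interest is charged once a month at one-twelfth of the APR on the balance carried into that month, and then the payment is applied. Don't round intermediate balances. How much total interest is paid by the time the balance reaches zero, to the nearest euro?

Promo months 1–9 at r₀ = 4.7%/12 = 0.00391667; months 10+ at r₁ = 27.7%/12 = 0.0230833.
After month 9: iterate B ← B·(1+r₀) − €70.00 for 9 months → €799.81.
Then at r₁ with €70.00/mo: n₂ = −ln(1 − r₁·B/P)/ln(1+r₁) ≈ 13.42 → 14 more payments.
Total paid = 22·€70.00 + €29.36 = €1,569.36; interest = €1,569.36 − €1,390.00 = €179.36.

€179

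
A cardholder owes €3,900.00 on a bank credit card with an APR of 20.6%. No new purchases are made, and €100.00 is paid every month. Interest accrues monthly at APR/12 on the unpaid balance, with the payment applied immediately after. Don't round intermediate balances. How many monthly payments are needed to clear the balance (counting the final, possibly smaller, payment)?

66 payments

Monthly rate r = 20.6%/12 = 1.71667% = 0.0171667.
Recurrence: B ← B·(1+r) − €100.00.
Month 1: interest €66.95; balance after payment €3,866.95.
Month 2: interest €66.38; balance after payment €3,833.33.
Closed form: n = −ln(1 − rB₀/P)/ln(1+r) = −ln(0.3305)/ln(1.01717) ≈ 65.046, so the balance reaches zero during payment 66.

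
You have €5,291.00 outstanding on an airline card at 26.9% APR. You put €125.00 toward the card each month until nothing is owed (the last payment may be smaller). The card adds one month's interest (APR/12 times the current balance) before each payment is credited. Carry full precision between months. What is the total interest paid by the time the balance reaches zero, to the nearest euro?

€11,473

Monthly rate r = 26.9%/12 = 2.24167% = 0.0224167.
Payoff takes n = ⌈−ln(1 − rB₀/P)/ln(1+r)⌉ = ⌈134.108⌉ = 135 payments; the last is €13.58.
Total paid = 134·€125.00 + €13.58 = €16,763.58.
Total interest = total paid − principal = €16,763.58 − €5,291.00 = €11,472.58.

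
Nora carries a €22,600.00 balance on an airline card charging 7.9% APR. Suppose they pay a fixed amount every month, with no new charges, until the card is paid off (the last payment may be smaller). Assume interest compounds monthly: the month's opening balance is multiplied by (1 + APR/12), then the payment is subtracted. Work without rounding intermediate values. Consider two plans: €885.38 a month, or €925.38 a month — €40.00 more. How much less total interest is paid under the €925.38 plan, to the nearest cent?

€103.93

Monthly rate r = 7.9%/12 = 0.658333% = 0.00658333.
At €885.38/mo: n = ⌈−ln(1 − rB₀/P)/ln(1+r)⌉ = 29 payments (last €33.46); total interest = total paid − €22,600.00 = €2,224.10.
At €925.38/mo: 27 payments (last €660.29); total interest €2,120.17.
Interest saved = €2,224.10 − €2,120.17 = €103.93.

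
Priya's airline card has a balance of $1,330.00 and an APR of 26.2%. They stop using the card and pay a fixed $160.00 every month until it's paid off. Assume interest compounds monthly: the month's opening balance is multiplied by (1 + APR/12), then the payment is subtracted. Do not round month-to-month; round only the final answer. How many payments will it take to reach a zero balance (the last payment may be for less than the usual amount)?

Monthly rate r = 26.2%/12 = 2.18333% = 0.0218333.
Recurrence: B ← B·(1+r) − $160.00.
Month 1: interest $29.04; balance after payment $1,199.04.
Month 2: interest $26.18; balance after payment $1,065.22.
Closed form: n = −ln(1 − rB₀/P)/ln(1+r) = −ln(0.81851)/ln(1.02183) ≈ 9.272, so the balance reaches zero during payment 10.

10 payments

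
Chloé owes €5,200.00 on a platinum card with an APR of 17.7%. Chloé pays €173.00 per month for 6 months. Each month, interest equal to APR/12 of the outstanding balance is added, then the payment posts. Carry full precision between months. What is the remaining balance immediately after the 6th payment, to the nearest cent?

€4,600.47

Monthly rate r = 17.7%/12 = 1.475% = 0.01475.
Each month: B ← B·(1+r) − €173.00.
Month 1: interest €76.70; balance after payment €5,103.70.
Month 2: interest €75.28; balance after payment €5,005.98.
Month 3: interest €73.84; balance after payment €4,906.82.
Month 4: interest €72.38; balance after payment €4,806.19.
Month 5: interest €70.89; balance after payment €4,704.08.
Month 6: interest €69.39; balance after payment €4,600.47.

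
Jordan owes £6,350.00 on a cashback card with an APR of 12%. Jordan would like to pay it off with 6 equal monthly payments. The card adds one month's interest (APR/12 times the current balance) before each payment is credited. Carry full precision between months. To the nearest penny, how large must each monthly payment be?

£1,095.68

Monthly rate r = 12%/12 = 1% = 0.01.
Level-payment amortization: P = B₀·r / (1 − (1+r)^(−n)) = 6350.00·0.01 / (1 − 1.01^(−6)).
Denominator 1 − (1+r)^(−6) = 0.0579547647.
P = 63.5 / 0.0579547647 ≈ 1095.68.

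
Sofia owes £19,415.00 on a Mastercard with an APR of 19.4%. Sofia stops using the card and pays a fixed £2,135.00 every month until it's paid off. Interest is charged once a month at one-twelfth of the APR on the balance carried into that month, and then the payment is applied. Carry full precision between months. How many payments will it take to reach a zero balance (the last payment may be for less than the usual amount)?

Monthly rate r = 19.4%/12 = 1.61667% = 0.0161667.
Recurrence: B ← B·(1+r) − £2,135.00.
Month 1: interest £313.88; balance after payment £17,593.88.
Month 2: interest £284.43; balance after payment £15,743.31.
Closed form: n = −ln(1 − rB₀/P)/ln(1+r) = −ln(0.85299)/ln(1.01617) ≈ 9.915, so the balance reaches zero during payment 10.

10 payments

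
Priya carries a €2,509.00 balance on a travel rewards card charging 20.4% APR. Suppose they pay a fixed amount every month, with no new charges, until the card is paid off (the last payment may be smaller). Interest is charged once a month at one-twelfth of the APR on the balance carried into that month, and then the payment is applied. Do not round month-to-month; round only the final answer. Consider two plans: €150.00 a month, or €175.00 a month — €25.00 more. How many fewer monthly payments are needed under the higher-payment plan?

Monthly rate r = 20.4%/12 = 1.7% = 0.017.
At €150.00/mo: n = ⌈−ln(1 − rB₀/P)/ln(1+r)⌉ = 20 payments (last €127.26); total interest = total paid − €2,509.00 = €468.26.
At €175.00/mo: 17 payments (last €100.49); total interest €391.49.
Payments saved = 20 − 17 = 3.

3 fewer payments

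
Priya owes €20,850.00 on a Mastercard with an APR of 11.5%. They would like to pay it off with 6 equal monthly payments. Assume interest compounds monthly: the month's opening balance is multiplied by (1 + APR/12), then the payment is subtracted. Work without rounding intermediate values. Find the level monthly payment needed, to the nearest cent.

€3,592.48

Monthly rate r = 11.5%/12 = 0.958333% = 0.00958333.
Level-payment amortization: P = B₀·r / (1 − (1+r)^(−n)) = 20850.00·0.00958333 / (1 − 1.00958^(−6)).
Denominator 1 − (1+r)^(−6) = 0.055619599.
P = 199.812 / 0.055619599 ≈ 3592.48.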